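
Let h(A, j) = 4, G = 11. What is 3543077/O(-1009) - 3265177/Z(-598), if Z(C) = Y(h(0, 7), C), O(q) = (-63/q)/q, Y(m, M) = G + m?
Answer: -18035765444902/315 ≈ -5.7256e+10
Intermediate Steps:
Y(m, M) = 11 + m
O(q) = -63/q²
Z(C) = 15 (Z(C) = 11 + 4 = 15)
3543077/O(-1009) - 3265177/Z(-598) = 3543077/((-63/(-1009)²)) - 3265177/15 = 3543077/((-63*1/1018081)) - 3265177*1/15 = 3543077/(-63/1018081) - 3265177/15 = 3543077*(-1018081/63) - 3265177/15 = -3607139375237/63 - 3265177/15 = -18035765444902/315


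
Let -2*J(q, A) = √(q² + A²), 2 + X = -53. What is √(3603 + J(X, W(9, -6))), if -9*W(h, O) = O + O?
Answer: √(129708 - 6*√27241)/6 ≈ 59.795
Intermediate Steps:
W(h, O) = -2*O/9 (W(h, O) = -(O + O)/9 = -2*O/9)
X = -55 (X = -2 - 53 = -55)
J(q, A) = -√(A² + q²)/2 (J(q, A) = -√(q² + A²)/2 = -√(A² + q²)/2)
√(3603 + J(X, W(9, -6))) = √(3603 - √((-2/9*(-6))² + (-55)²)/2) = √(3603 - √((4/3)² + 3025)/2) = √(3603 - √(16/9 + 3025)/2) = √(3603 - √27241/6)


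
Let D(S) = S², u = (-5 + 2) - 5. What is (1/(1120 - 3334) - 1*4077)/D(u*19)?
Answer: -9026479/51152256 ≈ -0.17646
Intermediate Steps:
u = -8 (u = -3 - 5 = -8)
(1/(1120 - 3334) - 1*4077)/D(u*19) = (1/(1120 - 3334) - 1*4077)/((-8*19)²) = (1/(-2214) - 4077)/((-152)²) = (-1/2214 - 4077)/23104 = -9026479/2214*1/23104 = -9026479/51152256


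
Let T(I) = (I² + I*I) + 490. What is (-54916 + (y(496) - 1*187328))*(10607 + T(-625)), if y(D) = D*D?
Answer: 2988732884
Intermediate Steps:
y(D) = D²
T(I) = 490 + 2*I² (T(I) = (I² + I²) + 490 = 2*I² + 490 = 490 + 2*I²)
(-54916 + (y(496) - 1*187328))*(10607 + T(-625)) = (-54916 + (496² - 1*187328))*(10607 + (490 + 2*(-625)²)) = (-54916 + (246016 - 187328))*(10607 + (490 + 2*390625)) = (-54916 + 58688)*(10607 + (490 + 781250)) = 3772*(10607 + 781740) = 3772*792347 = 2988732884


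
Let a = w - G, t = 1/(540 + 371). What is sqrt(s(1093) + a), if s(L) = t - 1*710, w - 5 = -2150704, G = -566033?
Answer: I*sqrt(1315736834385)/911 ≈ 1259.1*I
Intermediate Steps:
w = -2150699 (w = 5 - 2150704 = -2150699)
t = 1/911 ≈ 0.0010977
a = -1584666 (a = -2150699 - 1*(-566033) = -2150699 + 566033 = -1584666)
s(L) = -646809/911 (s(L) = 1/911 - 1*710 = 1/911 - 710 = -646809/911)
sqrt(s(1093) + a) = sqrt(-646809/911 - 1584666) = sqrt(-1444277535/911) = I*sqrt(1315736834385)/911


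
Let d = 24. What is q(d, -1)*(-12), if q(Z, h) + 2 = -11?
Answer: 156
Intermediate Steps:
q(Z, h) = -13 (q(Z, h) = -2 - 11 = -13)
q(d, -1)*(-12) = -13*(-12) = 156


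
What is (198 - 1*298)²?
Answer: 10000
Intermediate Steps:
(198 - 1*298)² = (198 - 298)² = (-100)² = 10000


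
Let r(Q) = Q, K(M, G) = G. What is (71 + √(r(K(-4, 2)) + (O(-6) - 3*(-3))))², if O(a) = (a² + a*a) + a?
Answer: (71 + √77)² ≈ 6364.0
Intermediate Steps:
O(a) = a + 2*a² (O(a) = (a² + a²) + a = 2*a² + a = a + 2*a²)
(71 + √(r(K(-4, 2)) + (O(-6) - 3*(-3))))² = (71 + √(2 + (-6*(1 + 2*(-6)) - 3*(-3))))² = (71 + √(2 + (-6*(1 - 12) + 9)))² = (71 + √(2 + (-6*(-11) + 9)))² = (71 + √(2 + (66 + 9)))² = (71 + √(2 + 75))² = (71 + √77)²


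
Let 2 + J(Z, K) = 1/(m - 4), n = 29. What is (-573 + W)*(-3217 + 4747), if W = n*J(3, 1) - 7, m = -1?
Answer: -985014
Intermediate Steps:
J(Z, K) = -11/5 (J(Z, K) = -2 + 1/(-1 - 4) = -2 + 1/(-5) = -2 - 1/5 = -11/5)
W = -354/5 (W = 29*(-11/5) - 7 = -319/5 - 7 = -354/5 ≈ -70.800)
(-573 + W)*(-3217 + 4747) = (-573 - 354/5)*(-3217 + 4747) = -3219/5*1530 = -985014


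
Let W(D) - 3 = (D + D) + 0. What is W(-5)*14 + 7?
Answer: -91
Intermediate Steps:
W(D) = 3 + 2*D (W(D) = 3 + ((D + D) + 0) = 3 + (2*D + 0) = 3 + 2*D)
W(-5)*14 + 7 = (3 + 2*(-5))*14 + 7 = (3 - 10)*14 + 7 = -7*14 + 7 = -98 + 7 = -91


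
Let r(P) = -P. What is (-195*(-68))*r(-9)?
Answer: 119340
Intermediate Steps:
(-195*(-68))*r(-9) = (-195*(-68))*(-1*(-9)) = 13260*9 = 119340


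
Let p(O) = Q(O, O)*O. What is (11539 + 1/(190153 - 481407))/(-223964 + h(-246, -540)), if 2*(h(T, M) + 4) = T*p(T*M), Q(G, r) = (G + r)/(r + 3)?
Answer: -148818694973305/424336022143904832 ≈ -0.00035071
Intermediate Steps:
Q(G, r) = (G + r)/(3 + r)
p(O) = 2*O**2/(3 + O) (p(O) = ((O + O)/(3 + O))*O = ((2*O)/(3 + O))*O = (2*O/(3 + O))*O = 2*O**2/(3 + O))
h(T, M) = -4 + M**2*T**3/(3 + M*T) (h(T, M) = -4 + (T*(2*(T*M)**2/(3 + T*M)))/2 = -4 + (T*(2*(M*T)**2/(3 + M*T)))/2 = -4 + (T*(2*(M**2*T**2)/(3 + M*T)))/2 = -4 + (T*(2*M**2*T**2/(3 + M*T)))/2 = -4 + (2*M**2*T**3/(3 + M*T))/2 = -4 + M**2*T**3/(3 + M*T))
(11539 + 1/(190153 - 481407))/(-223964 + h(-246, -540)) = (11539 + 1/(190153 - 481407))/(-223964 + (-12 + (-540)**2*(-246)**3 - 4*(-540)*(-246))/(3 - 540*(-246))) = (11539 + 1/(-291254))/(-223964 + (-12 + 291600*(-14886936) - 531360)/(3 + 132840)) = (11539 - 1/291254)/(-223964 + (-12 - 4341030537600 - 531360)/132843) = 3360779905/(291254*(-223964 + (1/132843)*(-4341031068972))) = 3360779905/(291254*(-223964 - 1447010356324/44281)) = 3360779905/(291254*(-1456927706208/44281)) = (3360779905/291254)*(-44281/1456927706208) = -148818694973305/424336022143904832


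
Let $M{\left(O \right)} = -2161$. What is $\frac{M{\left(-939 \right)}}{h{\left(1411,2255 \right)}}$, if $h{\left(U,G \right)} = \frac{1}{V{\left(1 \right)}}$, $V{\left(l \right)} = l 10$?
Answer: $-21610$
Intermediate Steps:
$V{\left(l \right)} = 10 l$
$h{\left(U,G \right)} = \frac{1}{10}$ ($h{\left(U,G \right)} = \frac{1}{10 \cdot 1} = \frac{1}{10}$)
$\frac{M{\left(-939 \right)}}{h{\left(1411,2255 \right)}} = - 2161 \frac{1}{\frac{1}{10}} = \left(-2161\right) 10 = -21610$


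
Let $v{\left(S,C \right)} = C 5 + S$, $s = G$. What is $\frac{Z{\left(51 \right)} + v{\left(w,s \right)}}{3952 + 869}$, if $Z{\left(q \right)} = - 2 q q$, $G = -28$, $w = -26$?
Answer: $- \frac{5368}{4821} \approx -1.1135$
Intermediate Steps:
$s = -28$
$v{\left(S,C \right)} = S + 5 C$ ($v{\left(S,C \right)} = 5 C + S = S + 5 C$)
$Z{\left(q \right)} = - 2 q^{2}$
$\frac{Z{\left(51 \right)} + v{\left(w,s \right)}}{3952 + 869} = \frac{- 2 \cdot 51^{2} + \left(-26 + 5 \left(-28\right)\right)}{3952 + 869} = \frac{\left(-2\right) 2601 - 166}{4821} = \left(-5202 - 166\right) \frac{1}{4821} = \left(-5368\right) \frac{1}{4821} = - \frac{5368}{4821}$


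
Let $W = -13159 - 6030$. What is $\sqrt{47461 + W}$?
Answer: $4 \sqrt{1767} \approx 168.14$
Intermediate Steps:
$W = -19189$
$\sqrt{47461 + W} = \sqrt{47461 - 19189} = \sqrt{28272} = 4 \sqrt{1767}$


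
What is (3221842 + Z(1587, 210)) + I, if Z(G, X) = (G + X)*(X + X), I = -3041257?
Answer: 935325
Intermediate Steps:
Z(G, X) = 2*X*(G + X) (Z(G, X) = (G + X)*(2*X) = 2*X*(G + X))
(3221842 + Z(1587, 210)) + I = (3221842 + 2*210*(1587 + 210)) - 3041257 = (3221842 + 2*210*1797) - 3041257 = (3221842 + 754740) - 3041257 = 3976582 - 3041257 = 935325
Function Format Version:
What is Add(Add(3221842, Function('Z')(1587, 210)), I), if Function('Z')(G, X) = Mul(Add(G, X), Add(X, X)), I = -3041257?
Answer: 935325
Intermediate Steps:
Function('Z')(G, X) = Mul(2, X, Add(G, X)) (Function('Z')(G, X) = Mul(Add(G, X), Mul(2, X)) = Mul(2, X, Add(G, X)))
Add(Add(3221842, Function('Z')(1587, 210)), I) = Add(Add(3221842, Mul(2, 210, Add(1587, 210))), -3041257) = Add(Add(3221842, Mul(2, 210, 1797)), -3041257) = Add(Add(3221842, 754740), -3041257) = Add(3976582, -3041257) = 935325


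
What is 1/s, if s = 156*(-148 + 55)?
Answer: -1/14508 ≈ -6.8928e-5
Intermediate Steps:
s = -14508 (s = 156*(-93) = -14508)
1/s = 1/(-14508) = -1/14508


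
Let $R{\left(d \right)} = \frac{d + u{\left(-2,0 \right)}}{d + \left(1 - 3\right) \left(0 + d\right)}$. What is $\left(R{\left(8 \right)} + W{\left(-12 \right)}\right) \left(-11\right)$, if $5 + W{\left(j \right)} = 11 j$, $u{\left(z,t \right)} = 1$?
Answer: $\frac{12155}{8} \approx 1519.4$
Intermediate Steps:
$W{\left(j \right)} = -5 + 11 j$
$R{\left(d \right)} = - \frac{1 + d}{d}$ ($R{\left(d \right)} = \frac{d + 1}{d + \left(1 - 3\right) \left(0 + d\right)} = \frac{1 + d}{d - 2 d} = \frac{1 + d}{\left(-1\right) d} = \left(1 + d\right) \left(- \frac{1}{d}\right) = - \frac{1 + d}{d}$)
$\left(R{\left(8 \right)} + W{\left(-12 \right)}\right) \left(-11\right) = \left(\frac{-1 - 8}{8} + \left(-5 + 11 \left(-12\right)\right)\right) \left(-11\right) = \left(\frac{-1 - 8}{8} - 137\right) \left(-11\right) = \left(\frac{1}{8} \left(-9\right) - 137\right) \left(-11\right) = \left(- \frac{9}{8} - 137\right) \left(-11\right) = \left(- \frac{1105}{8}\right) \left(-11\right) = \frac{12155}{8}$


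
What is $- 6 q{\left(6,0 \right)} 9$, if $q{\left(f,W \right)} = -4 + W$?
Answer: $216$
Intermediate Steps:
$- 6 q{\left(6,0 \right)} 9 = - 6 \left(-4 + 0\right) 9 = \left(-6\right) \left(-4\right) 9 = 24 \cdot 9 = 216$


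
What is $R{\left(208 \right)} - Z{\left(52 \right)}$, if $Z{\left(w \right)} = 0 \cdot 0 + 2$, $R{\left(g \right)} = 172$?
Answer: $170$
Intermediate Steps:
$Z{\left(w \right)} = 2$ ($Z{\left(w \right)} = 0 + 2 = 2$)
$R{\left(208 \right)} - Z{\left(52 \right)} = 172 - 2 = 170$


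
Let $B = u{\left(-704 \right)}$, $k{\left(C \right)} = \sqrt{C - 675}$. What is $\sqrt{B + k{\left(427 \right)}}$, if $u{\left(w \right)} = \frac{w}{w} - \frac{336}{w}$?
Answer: $\frac{\sqrt{715 + 968 i \sqrt{62}}}{22} \approx 2.9406 + 2.6777 i$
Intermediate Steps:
$u{\left(w \right)} = 1 - \frac{336}{w}$
$k{\left(C \right)} = \sqrt{-675 + C}$
$B = \frac{65}{44}$ ($B = \frac{-336 - 704}{-704} = \left(- \frac{1}{704}\right) \left(-1040\right) = \frac{65}{44} \approx 1.4773$)
$\sqrt{B + k{\left(427 \right)}} = \sqrt{\frac{65}{44} + \sqrt{-675 + 427}} = \sqrt{\frac{65}{44} + \sqrt{-248}} = \sqrt{\frac{65}{44} + 2 i \sqrt{62}}$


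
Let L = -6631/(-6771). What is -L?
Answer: -6631/6771 ≈ -0.97932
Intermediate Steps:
L = 6631/6771 (L = -6631*(-1/6771) = 6631/6771 ≈ 0.97932)
-L = -1*6631/6771 = -6631/6771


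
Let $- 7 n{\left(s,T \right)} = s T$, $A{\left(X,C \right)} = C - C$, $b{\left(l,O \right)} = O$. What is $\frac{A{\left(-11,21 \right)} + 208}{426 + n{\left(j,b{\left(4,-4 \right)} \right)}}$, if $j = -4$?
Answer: $\frac{728}{1483} \approx 0.4909$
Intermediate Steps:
$A{\left(X,C \right)} = 0$
$n{\left(s,T \right)} = - \frac{T s}{7}$ ($n{\left(s,T \right)} = - \frac{s T}{7} = - \frac{T s}{7}$)
$\frac{A{\left(-11,21 \right)} + 208}{426 + n{\left(j,b{\left(4,-4 \right)} \right)}} = \frac{0 + 208}{426 - \left(- \frac{4}{7}\right) \left(-4\right)} = \frac{208}{426 - \frac{16}{7}} = \frac{208}{\frac{2966}{7}} = 208 \cdot \frac{7}{2966} = \frac{728}{1483}$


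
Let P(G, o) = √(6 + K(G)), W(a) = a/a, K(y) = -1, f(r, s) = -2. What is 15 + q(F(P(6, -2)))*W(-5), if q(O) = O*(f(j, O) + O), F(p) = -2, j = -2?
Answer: 23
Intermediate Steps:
W(a) = 1
P(G, o) = √5 (P(G, o) = √(6 - 1) = √5)
q(O) = O*(-2 + O)
15 + q(F(P(6, -2)))*W(-5) = 15 - 2*(-2 - 2)*1 = 15 - 2*(-4)*1 = 15 + 8*1 = 15 + 8 = 23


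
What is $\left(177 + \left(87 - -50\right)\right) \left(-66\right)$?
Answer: $-20724$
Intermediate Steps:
$\left(177 + \left(87 - -50\right)\right) \left(-66\right) = \left(177 + \left(87 + 50\right)\right) \left(-66\right) = \left(177 + 137\right) \left(-66\right) = 314 \left(-66\right) = -20724$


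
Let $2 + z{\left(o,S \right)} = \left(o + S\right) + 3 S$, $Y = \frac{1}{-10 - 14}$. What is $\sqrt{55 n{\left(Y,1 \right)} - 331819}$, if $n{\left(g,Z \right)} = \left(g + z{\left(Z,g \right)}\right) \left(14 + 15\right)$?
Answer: $\frac{i \sqrt{48059466}}{12} \approx 577.71 i$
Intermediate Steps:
$Y = - \frac{1}{24}$ ($Y = \frac{1}{-24} = - \frac{1}{24} \approx -0.041667$)
$z{\left(o,S \right)} = -2 + o + 4 S$ ($z{\left(o,S \right)} = -2 + \left(\left(o + S\right) + 3 S\right) = -2 + \left(\left(S + o\right) + 3 S\right) = -2 + \left(o + 4 S\right) = -2 + o + 4 S$)
$n{\left(g,Z \right)} = -58 + 29 Z + 145 g$ ($n{\left(g,Z \right)} = \left(g + \left(-2 + Z + 4 g\right)\right) \left(14 + 15\right) = \left(-2 + Z + 5 g\right) 29 = -58 + 29 Z + 145 g$)
$\sqrt{55 n{\left(Y,1 \right)} - 331819} = \sqrt{55 \left(-58 + 29 \cdot 1 + 145 \left(- \frac{1}{24}\right)\right) - 331819} = \sqrt{55 \left(-58 + 29 - \frac{145}{24}\right) - 331819} = \sqrt{55 \left(- \frac{841}{24}\right) - 331819} = \sqrt{- \frac{46255}{24} - 331819} = \sqrt{- \frac{8009911}{24}} = \frac{i \sqrt{48059466}}{12}$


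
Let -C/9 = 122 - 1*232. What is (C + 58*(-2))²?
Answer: 763876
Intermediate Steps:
C = 990 (C = -9*(122 - 1*232) = -9*(122 - 232) = -9*(-110) = 990)
(C + 58*(-2))² = (990 + 58*(-2))² = (990 - 116)² = 874² = 763876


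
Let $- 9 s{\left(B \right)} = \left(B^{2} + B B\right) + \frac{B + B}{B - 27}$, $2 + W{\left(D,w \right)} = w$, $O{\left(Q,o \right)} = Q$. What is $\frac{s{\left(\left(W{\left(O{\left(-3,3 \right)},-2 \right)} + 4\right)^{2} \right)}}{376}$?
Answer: $0$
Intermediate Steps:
$W{\left(D,w \right)} = -2 + w$
$s{\left(B \right)} = - \frac{2 B^{2}}{9} - \frac{2 B}{9 \left(-27 + B\right)}$ ($s{\left(B \right)} = - \frac{\left(B^{2} + B B\right) + \frac{B + B}{B - 27}}{9} = - \frac{\left(B^{2} + B^{2}\right) + \frac{2 B}{-27 + B}}{9} = - \frac{2 B^{2} + \frac{2 B}{-27 + B}}{9} = - \frac{2 B^{2}}{9} - \frac{2 B}{9 \left(-27 + B\right)}$)
$\frac{s{\left(\left(W{\left(O{\left(-3,3 \right)},-2 \right)} + 4\right)^{2} \right)}}{376} = \frac{\frac{2}{9} \left(\left(-2 - 2\right) + 4\right)^{2} \frac{1}{-27 + \left(\left(-2 - 2\right) + 4\right)^{2}} \left(-1 - \left(\left(\left(-2 - 2\right) + 4\right)^{2}\right)^{2} + 27 \left(\left(-2 - 2\right) + 4\right)^{2}\right)}{376} = \frac{2 \left(-4 + 4\right)^{2} \left(-1 - \left(\left(-4 + 4\right)^{2}\right)^{2} + 27 \left(-4 + 4\right)^{2}\right)}{9 \left(-27 + \left(-4 + 4\right)^{2}\right)} \frac{1}{376} = \frac{2 \cdot 0^{2} \left(-1 - \left(0^{2}\right)^{2} + 27 \cdot 0^{2}\right)}{9 \left(-27 + 0^{2}\right)} \frac{1}{376} = \frac{2}{9} \cdot 0 \frac{1}{-27 + 0} \left(-1 - 0^{2} + 27 \cdot 0\right) \frac{1}{376} = \frac{2}{9} \cdot 0 \frac{1}{-27} \left(-1 - 0 + 0\right) \frac{1}{376} = \frac{2}{9} \cdot 0 \left(- \frac{1}{27}\right) \left(-1 + 0 + 0\right) \frac{1}{376} = \frac{2}{9} \cdot 0 \left(- \frac{1}{27}\right) \left(-1\right) \frac{1}{376} = 0 \cdot \frac{1}{376} = 0$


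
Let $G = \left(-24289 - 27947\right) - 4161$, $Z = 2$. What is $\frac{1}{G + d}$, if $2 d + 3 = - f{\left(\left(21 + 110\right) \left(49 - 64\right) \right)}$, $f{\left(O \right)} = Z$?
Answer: $- \frac{2}{112799} \approx -1.7731 \cdot 10^{-5}$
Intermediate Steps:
$G = -56397$ ($G = -52236 - 4161 = -56397$)
$f{\left(O \right)} = 2$
$d = - \frac{5}{2}$ ($d = - \frac{3}{2} + \frac{\left(-1\right) 2}{2} = - \frac{3}{2} + \frac{1}{2} \left(-2\right) = - \frac{3}{2} - 1 = - \frac{5}{2} \approx -2.5$)
$\frac{1}{G + d} = \frac{1}{-56397 - \frac{5}{2}} = \frac{1}{- \frac{112799}{2}} = - \frac{2}{112799}$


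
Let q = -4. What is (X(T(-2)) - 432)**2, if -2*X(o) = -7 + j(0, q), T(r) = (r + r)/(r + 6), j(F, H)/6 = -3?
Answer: 703921/4 ≈ 1.7598e+5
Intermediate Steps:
j(F, H) = -18 (j(F, H) = 6*(-3) = -18)
T(r) = 2*r/(6 + r) (T(r) = (2*r)/(6 + r) = 2*r/(6 + r))
X(o) = 25/2 (X(o) = -(-7 - 18)/2 = -1/2*(-25) = 25/2)
(X(T(-2)) - 432)**2 = (25/2 - 432)**2 = (-839/2)**2 = 703921/4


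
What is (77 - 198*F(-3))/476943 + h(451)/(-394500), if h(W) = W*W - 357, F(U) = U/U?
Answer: -2691337472/5226500375 ≈ -0.51494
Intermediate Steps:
F(U) = 1
h(W) = -357 + W² (h(W) = W² - 357 = -357 + W²)
(77 - 198*F(-3))/476943 + h(451)/(-394500) = (77 - 198*1)/476943 + (-357 + 451²)/(-394500) = (77 - 198)*(1/476943) + (-357 + 203401)*(-1/394500) = -121*1/476943 + 203044*(-1/394500) = -121/476943 - 50761/98625 = -2691337472/5226500375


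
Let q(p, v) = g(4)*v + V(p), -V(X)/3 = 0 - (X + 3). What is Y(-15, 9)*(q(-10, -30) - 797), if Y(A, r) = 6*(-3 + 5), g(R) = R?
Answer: -11256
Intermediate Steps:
V(X) = 9 + 3*X (V(X) = -3*(0 - (X + 3)) = -3*(0 - (3 + X)) = -3*(0 + (-3 - X)) = -3*(-3 - X) = 9 + 3*X)
q(p, v) = 9 + 3*p + 4*v (q(p, v) = 4*v + (9 + 3*p) = 9 + 3*p + 4*v)
Y(A, r) = 12 (Y(A, r) = 6*2 = 12)
Y(-15, 9)*(q(-10, -30) - 797) = 12*((9 + 3*(-10) + 4*(-30)) - 797) = 12*((9 - 30 - 120) - 797) = 12*(-141 - 797) = 12*(-938) = -11256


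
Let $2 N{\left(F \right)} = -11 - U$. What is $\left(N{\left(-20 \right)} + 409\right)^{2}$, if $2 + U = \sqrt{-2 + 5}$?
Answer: $\frac{\left(809 - \sqrt{3}\right)^{2}}{4} \approx 1.6292 \cdot 10^{5}$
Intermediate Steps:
$U = -2 + \sqrt{3}$ ($U = -2 + \sqrt{-2 + 5} = -2 + \sqrt{3} \approx -0.26795$)
$N{\left(F \right)} = - \frac{9}{2} - \frac{\sqrt{3}}{2}$ ($N{\left(F \right)} = \frac{-11 - \left(-2 + \sqrt{3}\right)}{2} = \frac{-11 + \left(2 - \sqrt{3}\right)}{2} = \frac{-9 - \sqrt{3}}{2} = - \frac{9}{2} - \frac{\sqrt{3}}{2}$)
$\left(N{\left(-20 \right)} + 409\right)^{2} = \left(\left(- \frac{9}{2} - \frac{\sqrt{3}}{2}\right) + 409\right)^{2} = \left(\frac{809}{2} - \frac{\sqrt{3}}{2}\right)^{2}$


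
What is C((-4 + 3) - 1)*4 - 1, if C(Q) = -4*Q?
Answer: 31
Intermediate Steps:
C((-4 + 3) - 1)*4 - 1 = -4*((-4 + 3) - 1)*4 - 1 = -4*(-1 - 1)*4 - 1 = -4*(-2)*4 - 1 = 8*4 - 1 = 32 - 1 = 31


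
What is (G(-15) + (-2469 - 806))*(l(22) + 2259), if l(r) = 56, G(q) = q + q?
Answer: -7651075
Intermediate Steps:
G(q) = 2*q
(G(-15) + (-2469 - 806))*(l(22) + 2259) = (2*(-15) + (-2469 - 806))*(56 + 2259) = (-30 - 3275)*2315 = -3305*2315 = -7651075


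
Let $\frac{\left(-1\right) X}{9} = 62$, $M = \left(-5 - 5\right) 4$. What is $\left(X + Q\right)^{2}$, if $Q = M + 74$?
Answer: $274576$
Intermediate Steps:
$M = -40$ ($M = \left(-10\right) 4 = -40$)
$X = -558$ ($X = \left(-9\right) 62 = -558$)
$Q = 34$ ($Q = -40 + 74 = 34$)
$\left(X + Q\right)^{2} = \left(-558 + 34\right)^{2} = \left(-524\right)^{2} = 274576$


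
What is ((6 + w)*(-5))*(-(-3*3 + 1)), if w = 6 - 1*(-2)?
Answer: -560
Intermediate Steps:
w = 8 (w = 6 + 2 = 8)
((6 + w)*(-5))*(-(-3*3 + 1)) = ((6 + 8)*(-5))*(-(-3*3 + 1)) = (14*(-5))*(-(-9 + 1)) = -(-70)*(-8) = -70*8 = -560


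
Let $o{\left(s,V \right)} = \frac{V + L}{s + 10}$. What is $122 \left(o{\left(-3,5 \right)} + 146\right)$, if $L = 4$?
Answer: $\frac{125782}{7} \approx 17969.0$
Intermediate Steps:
$o{\left(s,V \right)} = \frac{4 + V}{10 + s}$ ($o{\left(s,V \right)} = \frac{V + 4}{s + 10} = \frac{4 + V}{10 + s}$)
$122 \left(o{\left(-3,5 \right)} + 146\right) = 122 \left(\frac{4 + 5}{10 - 3} + 146\right) = 122 \left(\frac{1}{7} \cdot 9 + 146\right) = 122 \left(\frac{9}{7} + 146\right) = 122 \cdot \frac{1031}{7} = \frac{125782}{7}$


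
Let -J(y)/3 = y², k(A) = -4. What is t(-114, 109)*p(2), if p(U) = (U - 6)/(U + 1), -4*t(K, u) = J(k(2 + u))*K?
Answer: 1824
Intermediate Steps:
J(y) = -3*y²
t(K, u) = 12*K (t(K, u) = -(-3*(-4)²)*K/4 = -(-3*16)*K/4 = -(-12)*K = 12*K)
p(U) = (-6 + U)/(1 + U)
t(-114, 109)*p(2) = (12*(-114))*((-6 + 2)/(1 + 2)) = -1368*(-4)/3 = -456*(-4) = -1368*(-4/3) = 1824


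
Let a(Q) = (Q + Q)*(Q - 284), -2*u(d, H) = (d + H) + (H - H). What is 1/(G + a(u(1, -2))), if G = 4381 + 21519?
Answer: 2/51233 ≈ 3.9037e-5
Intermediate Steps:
u(d, H) = -H/2 - d/2 (u(d, H) = -((d + H) + (H - H))/2 = -((H + d) + 0)/2 = -(H + d)/2 = -H/2 - d/2)
G = 25900
a(Q) = 2*Q*(-284 + Q) (a(Q) = (2*Q)*(-284 + Q) = 2*Q*(-284 + Q))
1/(G + a(u(1, -2))) = 1/(25900 + 2*(-½*(-2) - ½*1)*(-284 + (-½*(-2) - ½*1))) = 1/(25900 + 2*(1 - ½)*(-284 + (1 - ½))) = 1/(25900 + 2*(½)*(-284 + ½)) = 1/(25900 + 2*(½)*(-567/2)) = 1/(25900 - 567/2) = 1/(51233/2) = 2/51233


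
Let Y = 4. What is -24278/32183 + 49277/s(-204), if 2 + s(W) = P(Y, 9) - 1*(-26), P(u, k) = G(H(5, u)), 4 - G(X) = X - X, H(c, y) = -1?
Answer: 1585201907/901124 ≈ 1759.1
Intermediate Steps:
G(X) = 4 (G(X) = 4 - (X - X) = 4 - 1*0 = 4 + 0 = 4)
P(u, k) = 4
s(W) = 28 (s(W) = -2 + (4 - 1*(-26)) = -2 + (4 + 26) = -2 + 30 = 28)
-24278/32183 + 49277/s(-204) = -24278/32183 + 49277/28 = 1585201907/901124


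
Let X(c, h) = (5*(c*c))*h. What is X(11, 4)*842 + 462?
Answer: 2038102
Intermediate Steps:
X(c, h) = 5*h*c² (X(c, h) = (5*c²)*h = 5*h*c²)
X(11, 4)*842 + 462 = (5*4*11²)*842 + 462 = (5*4*121)*842 + 462 = 2420*842 + 462 = 2037640 + 462 = 2038102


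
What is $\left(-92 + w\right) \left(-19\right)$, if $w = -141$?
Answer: $4427$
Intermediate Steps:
$\left(-92 + w\right) \left(-19\right) = \left(-92 - 141\right) \left(-19\right) = \left(-233\right) \left(-19\right) = 4427$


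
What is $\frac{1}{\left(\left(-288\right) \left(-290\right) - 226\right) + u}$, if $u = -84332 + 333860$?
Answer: $\frac{1}{332822} \approx 3.0046 \cdot 10^{-6}$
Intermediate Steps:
$u = 249528$
$\frac{1}{\left(\left(-288\right) \left(-290\right) - 226\right) + u} = \frac{1}{\left(\left(-288\right) \left(-290\right) - 226\right) + 249528} = \frac{1}{\left(83520 - 226\right) + 249528} = \frac{1}{83294 + 249528} = \frac{1}{332822}$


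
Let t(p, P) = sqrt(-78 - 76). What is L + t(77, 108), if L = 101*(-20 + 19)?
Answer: -101 + I*sqrt(154) ≈ -101.0 + 12.41*I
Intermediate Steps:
t(p, P) = I*sqrt(154) (t(p, P) = sqrt(-154) = I*sqrt(154))
L = -101 (L = 101*(-1) = -101)
L + t(77, 108) = -101 + I*sqrt(154)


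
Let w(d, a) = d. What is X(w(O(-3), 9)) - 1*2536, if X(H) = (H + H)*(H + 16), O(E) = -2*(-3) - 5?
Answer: -2502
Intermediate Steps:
O(E) = 1 (O(E) = 6 - 5 = 1)
X(H) = 2*H*(16 + H) (X(H) = (2*H)*(16 + H) = 2*H*(16 + H))
X(w(O(-3), 9)) - 1*2536 = 2*1*(16 + 1) - 1*2536 = 2*1*17 - 2536 = 34 - 2536 = -2502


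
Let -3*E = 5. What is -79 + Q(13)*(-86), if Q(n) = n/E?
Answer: 2959/5 ≈ 591.80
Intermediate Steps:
E = -5/3 (E = -⅓*5 = -5/3 ≈ -1.6667)
Q(n) = -3*n/5 (Q(n) = n/(-5/3) = n*(-⅗) = -3*n/5)
-79 + Q(13)*(-86) = -79 - ⅗*13*(-86) = -79 - 39/5*(-86) = -79 + 3354/5 = 2959/5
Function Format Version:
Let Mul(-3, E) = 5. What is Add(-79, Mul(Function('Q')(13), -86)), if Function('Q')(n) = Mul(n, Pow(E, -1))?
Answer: Rational(2959, 5) ≈ 591.80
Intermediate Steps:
E = Rational(-5, 3) (E = Mul(Rational(-1, 3), 5) = Rational(-5, 3) ≈ -1.6667)
Function('Q')(n) = Mul(Rational(-3, 5), n) (Function('Q')(n) = Mul(n, Pow(Rational(-5, 3), -1)) = Mul(n, Rational(-3, 5)) = Mul(Rational(-3, 5), n))
Add(-79, Mul(Function('Q')(13), -86)) = Add(-79, Mul(Mul(Rational(-3, 5), 13), -86)) = Add(-79, Mul(Rational(-39, 5), -86)) = Add(-79, Rational(3354, 5)) = Rational(2959, 5)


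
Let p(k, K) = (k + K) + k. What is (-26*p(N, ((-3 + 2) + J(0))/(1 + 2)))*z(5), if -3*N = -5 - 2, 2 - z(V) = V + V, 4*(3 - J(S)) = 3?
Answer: 3172/3 ≈ 1057.3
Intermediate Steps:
J(S) = 9/4 (J(S) = 3 - 1/4*3 = 3 - 3/4 = 9/4)
z(V) = 2 - 2*V (z(V) = 2 - (V + V) = 2 - 2*V)
N = 7/3 (N = -(-5 - 2)/3 = -1/3*(-7) = 7/3 ≈ 2.3333)
p(k, K) = K + 2*k (p(k, K) = (K + k) + k = K + 2*k)
(-26*p(N, ((-3 + 2) + J(0))/(1 + 2)))*z(5) = (-26*(((-3 + 2) + 9/4)/(1 + 2) + 2*(7/3)))*(2 - 2*5) = (-26*((-1 + 9/4)/3 + 14/3))*(2 - 10) = -26*((5/4)*(1/3) + 14/3)*(-8) = -26*(5/12 + 14/3)*(-8) = -26*61/12*(-8) = -793/6*(-8) = 3172/3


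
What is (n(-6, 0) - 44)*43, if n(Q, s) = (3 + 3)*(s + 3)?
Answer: -1118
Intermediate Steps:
n(Q, s) = 18 + 6*s (n(Q, s) = 6*(3 + s) = 18 + 6*s)
(n(-6, 0) - 44)*43 = ((18 + 6*0) - 44)*43 = ((18 + 0) - 44)*43 = (18 - 44)*43 = -26*43 = -1118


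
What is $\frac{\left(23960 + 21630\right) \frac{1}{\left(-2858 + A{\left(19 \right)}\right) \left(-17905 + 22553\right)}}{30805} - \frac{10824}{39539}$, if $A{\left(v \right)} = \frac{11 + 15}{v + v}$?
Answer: $- \frac{8413702174514023}{30734408246552444} \approx -0.27376$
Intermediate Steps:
$A{\left(v \right)} = \frac{13}{v}$ ($A{\left(v \right)} = \frac{26}{2 v} = 26 \frac{1}{2 v} = \frac{13}{v}$)
$\frac{\left(23960 + 21630\right) \frac{1}{\left(-2858 + A{\left(19 \right)}\right) \left(-17905 + 22553\right)}}{30805} - \frac{10824}{39539} = \frac{\left(23960 + 21630\right) \frac{1}{\left(-2858 + \frac{13}{19}\right) \left(-17905 + 22553\right)}}{30805} - \frac{10824}{39539} = \frac{45590}{\left(-2858 + 13 \cdot \frac{1}{19}\right) 4648} \cdot \frac{1}{30805} - \frac{10824}{39539} = \frac{45590}{\left(-2858 + \frac{13}{19}\right) 4648} \cdot \frac{1}{30805} - \frac{10824}{39539} = \frac{45590}{\left(- \frac{54289}{19}\right) 4648} \cdot \frac{1}{30805} - \frac{10824}{39539} = \frac{45590}{- \frac{252335272}{19}} \cdot \frac{1}{30805} - \frac{10824}{39539} = 45590 \left(- \frac{19}{252335272}\right) \frac{1}{30805} - \frac{10824}{39539} = \left(- \frac{433105}{126167636}\right) \frac{1}{30805} - \frac{10824}{39539} = - \frac{86621}{777318805396} - \frac{10824}{39539} = - \frac{8413702174514023}{30734408246552444}$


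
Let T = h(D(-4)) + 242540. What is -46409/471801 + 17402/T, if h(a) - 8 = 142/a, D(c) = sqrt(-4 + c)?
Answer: -4070703279323/152924701706523 + 112322*I*sqrt(2)/10696279059 ≈ -0.026619 + 1.4851e-5*I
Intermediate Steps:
h(a) = 8 + 142/a
T = 242548 - 71*I*sqrt(2)/2 (T = (8 + 142/(sqrt(-4 - 4))) + 242540 = (8 + 142/(sqrt(-8))) + 242540 = (8 + 142/((2*I*sqrt(2)))) + 242540 = (8 + 142*(-I*sqrt(2)/4)) + 242540 = (8 - 71*I*sqrt(2)/2) + 242540 = 242548 - 71*I*sqrt(2)/2 ≈ 2.4255e+5 - 50.205*I)
-46409/471801 + 17402/T = -46409/471801 + 17402/(242548 - 71*I*sqrt(2)/2) = -46409*1/471801 + 17402/(242548 - 71*I*sqrt(2)/2) = -4219/42891 + 17402/(242548 - 71*I*sqrt(2)/2)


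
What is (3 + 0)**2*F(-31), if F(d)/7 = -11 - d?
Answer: 1260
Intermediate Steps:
F(d) = -77 - 7*d (F(d) = 7*(-11 - d) = -77 - 7*d)
(3 + 0)**2*F(-31) = (3 + 0)**2*(-77 - 7*(-31)) = 3**2*(-77 + 217) = 9*140 = 1260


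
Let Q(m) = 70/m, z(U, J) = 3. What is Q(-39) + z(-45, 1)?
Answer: 47/39 ≈ 1.2051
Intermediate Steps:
Q(-39) + z(-45, 1) = 70/(-39) + 3 = 70*(-1/39) + 3 = -70/39 + 3 = 47/39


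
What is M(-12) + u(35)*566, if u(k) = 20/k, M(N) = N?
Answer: 2180/7 ≈ 311.43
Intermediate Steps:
M(-12) + u(35)*566 = -12 + (20/35)*566 = -12 + (20*(1/35))*566 = -12 + (4/7)*566 = -12 + 2264/7 = 2180/7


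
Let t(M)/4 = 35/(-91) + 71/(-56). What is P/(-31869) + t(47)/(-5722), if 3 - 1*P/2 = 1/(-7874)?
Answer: 126337221667/130663140547212 ≈ 0.00096689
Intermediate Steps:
P = 23623/3937 (P = 6 - 2/(-7874) = 6 - 2*(-1/7874) = 6 + 1/3937 = 23623/3937 ≈ 6.0003)
t(M) = -1203/182 (t(M) = 4*(35/(-91) + 71/(-56)) = 4*(35*(-1/91) + 71*(-1/56)) = 4*(-5/13 - 71/56) = 4*(-1203/728) = -1203/182)
P/(-31869) + t(47)/(-5722) = (23623/3937)/(-31869) - 1203/182/(-5722) = (23623/3937)*(-1/31869) - 1203/182*(-1/5722) = -23623/125468253 + 1203/1041404 = 126337221667/130663140547212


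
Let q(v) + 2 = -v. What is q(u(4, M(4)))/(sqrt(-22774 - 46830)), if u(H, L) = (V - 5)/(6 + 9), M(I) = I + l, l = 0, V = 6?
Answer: 31*I*sqrt(17401)/522030 ≈ 0.0078335*I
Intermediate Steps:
M(I) = I (M(I) = I + 0 = I)
u(H, L) = 1/15 (u(H, L) = (6 - 5)/(6 + 9) = 1/15)
q(v) = -2 - v
q(u(4, M(4)))/(sqrt(-22774 - 46830)) = (-2 - 1*1/15)/(sqrt(-22774 - 46830)) = (-2 - 1/15)/(sqrt(-69604)) = -31*(-I*sqrt(17401)/34802)/15 = -(-31)*I*sqrt(17401)/522030 = 31*I*sqrt(17401)/522030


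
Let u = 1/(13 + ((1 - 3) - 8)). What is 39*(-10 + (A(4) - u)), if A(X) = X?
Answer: -247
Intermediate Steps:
u = ⅓ (u = 1/(13 + (-2 - 8)) = 1/(13 - 10) = 1/3 = ⅓ ≈ 0.33333)
39*(-10 + (A(4) - u)) = 39*(-10 + (4 - 1*⅓)) = 39*(-10 + (4 - ⅓)) = 39*(-10 + 11/3) = 39*(-19/3) = -247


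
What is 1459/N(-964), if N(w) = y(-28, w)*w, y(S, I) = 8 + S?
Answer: 1459/19280 ≈ 0.075674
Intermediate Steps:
N(w) = -20*w (N(w) = (8 - 28)*w = -20*w)
1459/N(-964) = 1459/((-20*(-964))) = 1459/19280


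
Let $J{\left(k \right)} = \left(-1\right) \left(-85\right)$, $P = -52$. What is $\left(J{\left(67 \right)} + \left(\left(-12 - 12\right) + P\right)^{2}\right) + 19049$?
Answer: $24910$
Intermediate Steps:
$J{\left(k \right)} = 85$
$\left(J{\left(67 \right)} + \left(\left(-12 - 12\right) + P\right)^{2}\right) + 19049 = \left(85 + \left(\left(-12 - 12\right) - 52\right)^{2}\right) + 19049 = \left(85 + \left(-24 - 52\right)^{2}\right) + 19049 = \left(85 + \left(-76\right)^{2}\right) + 19049 = \left(85 + 5776\right) + 19049 = 5861 + 19049 = 24910$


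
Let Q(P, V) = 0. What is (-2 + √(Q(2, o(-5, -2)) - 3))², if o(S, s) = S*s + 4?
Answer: (2 - I*√3)² ≈ 1.0 - 6.9282*I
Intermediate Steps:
o(S, s) = 4 + S*s
(-2 + √(Q(2, o(-5, -2)) - 3))² = (-2 + √(0 - 3))² = (-2 + √(-3))² = (-2 + I*√3)²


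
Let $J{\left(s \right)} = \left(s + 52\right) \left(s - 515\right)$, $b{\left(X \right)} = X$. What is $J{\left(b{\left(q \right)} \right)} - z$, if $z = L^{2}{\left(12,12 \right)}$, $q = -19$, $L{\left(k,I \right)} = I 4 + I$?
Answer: $-21222$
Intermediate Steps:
$L{\left(k,I \right)} = 5 I$ ($L{\left(k,I \right)} = 4 I + I = 5 I$)
$z = 3600$ ($z = \left(5 \cdot 12\right)^{2} = 60^{2} = 3600$)
$J{\left(s \right)} = \left(-515 + s\right) \left(52 + s\right)$ ($J{\left(s \right)} = \left(52 + s\right) \left(-515 + s\right) = \left(-515 + s\right) \left(52 + s\right)$)
$J{\left(b{\left(q \right)} \right)} - z = \left(-26780 + \left(-19\right)^{2} - -8797\right) - 3600 = \left(-26780 + 361 + 8797\right) - 3600 = -17622 - 3600 = -21222$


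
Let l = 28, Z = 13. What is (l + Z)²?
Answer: 1681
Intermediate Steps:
(l + Z)² = (28 + 13)² = 41² = 1681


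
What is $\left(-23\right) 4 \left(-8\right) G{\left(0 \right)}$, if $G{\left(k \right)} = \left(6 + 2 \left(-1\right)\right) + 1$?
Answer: $3680$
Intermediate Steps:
$G{\left(k \right)} = 5$ ($G{\left(k \right)} = \left(6 - 2\right) + 1 = 4 + 1 = 5$)
$\left(-23\right) 4 \left(-8\right) G{\left(0 \right)} = \left(-23\right) 4 \left(-8\right) 5 = \left(-92\right) \left(-8\right) 5 = 736 \cdot 5 = 3680$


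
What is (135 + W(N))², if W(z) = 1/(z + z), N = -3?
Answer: 654481/36 ≈ 18180.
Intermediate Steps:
W(z) = 1/(2*z)
(135 + W(N))² = (135 + (½)/(-3))² = (135 + (½)*(-⅓))² = (135 - ⅙)² = (809/6)² = 654481/36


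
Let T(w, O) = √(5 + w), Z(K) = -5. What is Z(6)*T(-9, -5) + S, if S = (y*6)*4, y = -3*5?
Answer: -360 - 10*I ≈ -360.0 - 10.0*I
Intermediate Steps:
y = -15
S = -360 (S = -15*6*4 = -90*4 = -360)
Z(6)*T(-9, -5) + S = -5*√(5 - 9) - 360 = -10*I - 360 = -360 - 10*I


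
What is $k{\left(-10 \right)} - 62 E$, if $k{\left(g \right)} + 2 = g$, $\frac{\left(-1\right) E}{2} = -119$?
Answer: $-14768$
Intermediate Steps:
$E = 238$ ($E = \left(-2\right) \left(-119\right) = 238$)
$k{\left(g \right)} = -2 + g$
$k{\left(-10 \right)} - 62 E = \left(-2 - 10\right) - 14756 = -12 - 14756 = -14768$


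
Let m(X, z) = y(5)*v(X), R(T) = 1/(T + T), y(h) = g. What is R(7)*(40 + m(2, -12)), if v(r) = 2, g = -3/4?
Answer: 11/4 ≈ 2.7500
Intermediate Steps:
g = -¾ (g = -3*¼ = -¾ ≈ -0.75000)
y(h) = -¾
R(T) = 1/(2*T)
m(X, z) = -3/2 (m(X, z) = -¾*2 = -3/2)
R(7)*(40 + m(2, -12)) = ((½)/7)*(40 - 3/2) = ((½)*(⅐))*(77/2) = (1/14)*(77/2) = 11/4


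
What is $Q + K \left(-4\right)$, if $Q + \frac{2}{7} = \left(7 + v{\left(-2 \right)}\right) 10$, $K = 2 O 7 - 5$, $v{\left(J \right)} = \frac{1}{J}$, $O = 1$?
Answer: $\frac{201}{7} \approx 28.714$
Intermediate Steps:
$K = 9$ ($K = 2 \cdot 1 \cdot 7 - 5 = 2 \cdot 7 - 5 = 14 - 5 = 9$)
$Q = \frac{453}{7}$ ($Q = - \frac{2}{7} + \left(7 + \frac{1}{-2}\right) 10 = - \frac{2}{7} + \left(7 - \frac{1}{2}\right) 10 = - \frac{2}{7} + \frac{13}{2} \cdot 10 = - \frac{2}{7} + 65 = \frac{453}{7} \approx 64.714$)
$Q + K \left(-4\right) = \frac{453}{7} + 9 \left(-4\right) = \frac{453}{7} - 36 = \frac{201}{7}$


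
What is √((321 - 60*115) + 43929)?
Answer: 15*√166 ≈ 193.26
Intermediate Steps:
√((321 - 60*115) + 43929) = √((321 - 6900) + 43929) = √(-6579 + 43929) = √37350 = 15*√166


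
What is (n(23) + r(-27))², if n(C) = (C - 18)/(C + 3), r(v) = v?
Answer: 485809/676 ≈ 718.65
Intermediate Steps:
n(C) = (-18 + C)/(3 + C)
(n(23) + r(-27))² = ((-18 + 23)/(3 + 23) - 27)² = (5/26 - 27)² = (-697/26)² = 485809/676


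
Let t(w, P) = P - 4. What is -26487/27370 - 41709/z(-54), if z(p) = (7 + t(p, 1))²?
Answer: -570999561/218960 ≈ -2607.8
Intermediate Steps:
t(w, P) = -4 + P
z(p) = 16 (z(p) = (7 + (-4 + 1))² = (7 - 3)² = 4² = 16)
-26487/27370 - 41709/z(-54) = -26487/27370 - 41709/16 = -570999561/218960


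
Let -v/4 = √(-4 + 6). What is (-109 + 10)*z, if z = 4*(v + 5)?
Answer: -1980 + 1584*√2 ≈ 260.11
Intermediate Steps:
v = -4*√2 (v = -4*√(-4 + 6) = -4*√2 ≈ -5.6569)
z = 20 - 16*√2 (z = 4*(-4*√2 + 5) = 4*(5 - 4*√2) = 20 - 16*√2 ≈ -2.6274)
(-109 + 10)*z = (-109 + 10)*(20 - 16*√2) = -99*(20 - 16*√2) = -1980 + 1584*√2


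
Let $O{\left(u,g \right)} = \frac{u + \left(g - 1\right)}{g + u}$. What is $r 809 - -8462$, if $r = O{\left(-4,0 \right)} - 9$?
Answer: $\frac{8769}{4} \approx 2192.3$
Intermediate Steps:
$O{\left(u,g \right)} = \frac{-1 + g + u}{g + u}$ ($O{\left(u,g \right)} = \frac{u + \left(-1 + g\right)}{g + u} = \frac{-1 + g + u}{g + u}$)
$r = - \frac{31}{4}$ ($r = \frac{-1 + 0 - 4}{0 - 4} - 9 = \frac{1}{-4} \left(-5\right) - 9 = \left(- \frac{1}{4}\right) \left(-5\right) - 9 = \frac{5}{4} - 9 = - \frac{31}{4} \approx -7.75$)
$r 809 - -8462 = \left(- \frac{31}{4}\right) 809 - -8462 = - \frac{25079}{4} + 8462 = \frac{8769}{4}$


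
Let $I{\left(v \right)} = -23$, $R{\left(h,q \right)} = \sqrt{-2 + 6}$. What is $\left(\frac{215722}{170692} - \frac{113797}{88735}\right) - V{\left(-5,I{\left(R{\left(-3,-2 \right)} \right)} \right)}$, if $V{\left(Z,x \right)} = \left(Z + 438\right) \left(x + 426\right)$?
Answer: $- \frac{1321512008490617}{7573177310} \approx -1.745 \cdot 10^{5}$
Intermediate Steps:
$R{\left(h,q \right)} = 2$ ($R{\left(h,q \right)} = \sqrt{4} = 2$)
$V{\left(Z,x \right)} = \left(426 + x\right) \left(438 + Z\right)$ ($V{\left(Z,x \right)} = \left(438 + Z\right) \left(426 + x\right) = \left(426 + x\right) \left(438 + Z\right)$)
$\left(\frac{215722}{170692} - \frac{113797}{88735}\right) - V{\left(-5,I{\left(R{\left(-3,-2 \right)} \right)} \right)} = \left(\frac{215722}{170692} - \frac{113797}{88735}\right) - \left(186588 + 426 \left(-5\right) + 438 \left(-23\right) - -115\right) = \left(215722 \cdot \frac{1}{170692} - \frac{113797}{88735}\right) - \left(186588 - 2130 - 10074 + 115\right) = \left(\frac{107861}{85346} - \frac{113797}{88735}\right) - 174499 = - \frac{141072927}{7573177310} - 174499 = - \frac{1321512008490617}{7573177310}$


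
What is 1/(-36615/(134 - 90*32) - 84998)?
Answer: -2746/233367893 ≈ -1.1767e-5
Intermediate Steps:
1/(-36615/(134 - 90*32) - 84998) = 1/(-36615/(134 - 2880) - 84998) = 1/(-36615/(-2746) - 84998) = 1/(-36615*(-1/2746) - 84998) = 1/(36615/2746 - 84998) = 1/(-233367893/2746) = -2746/233367893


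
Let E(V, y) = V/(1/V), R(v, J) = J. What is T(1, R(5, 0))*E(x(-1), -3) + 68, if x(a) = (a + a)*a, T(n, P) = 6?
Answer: 92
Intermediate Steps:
x(a) = 2*a² (x(a) = (2*a)*a = 2*a²)
E(V, y) = V² (E(V, y) = V*V = V²)
T(1, R(5, 0))*E(x(-1), -3) + 68 = 6*(2*(-1)²)² + 68 = 6*(2*1)² + 68 = 6*2² + 68 = 6*4 + 68 = 24 + 68 = 92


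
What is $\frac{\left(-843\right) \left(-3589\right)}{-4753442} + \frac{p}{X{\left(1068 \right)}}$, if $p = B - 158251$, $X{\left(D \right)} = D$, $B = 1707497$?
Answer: $\frac{920127467737}{634584507} \approx 1450.0$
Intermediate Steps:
$p = 1549246$ ($p = 1707497 - 158251 = 1549246$)
$\frac{\left(-843\right) \left(-3589\right)}{-4753442} + \frac{p}{X{\left(1068 \right)}} = \frac{\left(-843\right) \left(-3589\right)}{-4753442} + \frac{1549246}{1068} = 3025527 \left(- \frac{1}{4753442}\right) + 1549246 \cdot \frac{1}{1068} = - \frac{3025527}{4753442} + \frac{774623}{534} = \frac{920127467737}{634584507}$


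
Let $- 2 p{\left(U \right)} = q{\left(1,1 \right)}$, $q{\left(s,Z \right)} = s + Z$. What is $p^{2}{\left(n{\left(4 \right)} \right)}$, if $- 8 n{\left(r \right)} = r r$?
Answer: $1$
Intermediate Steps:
$n{\left(r \right)} = - \frac{r^{2}}{8}$ ($n{\left(r \right)} = - \frac{r r}{8} = - \frac{r^{2}}{8}$)
$q{\left(s,Z \right)} = Z + s$
$p{\left(U \right)} = -1$ ($p{\left(U \right)} = - \frac{1 + 1}{2} = \left(- \frac{1}{2}\right) 2 = -1$)
$p^{2}{\left(n{\left(4 \right)} \right)} = \left(-1\right)^{2} = 1$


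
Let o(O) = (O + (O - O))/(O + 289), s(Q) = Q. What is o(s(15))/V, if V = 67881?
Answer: 5/6878608 ≈ 7.2689e-7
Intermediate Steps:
o(O) = O/(289 + O) (o(O) = (O + 0)/(289 + O) = O/(289 + O))
o(s(15))/V = (15/(289 + 15))/67881 = (15/304)*(1/67881) = 5/6878608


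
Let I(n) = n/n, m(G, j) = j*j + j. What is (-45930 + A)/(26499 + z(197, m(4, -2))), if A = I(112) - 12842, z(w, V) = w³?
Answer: -58771/7671872 ≈ -0.0076606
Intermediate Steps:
m(G, j) = j + j² (m(G, j) = j² + j = j + j²)
I(n) = 1
A = -12841 (A = 1 - 12842 = -12841)
(-45930 + A)/(26499 + z(197, m(4, -2))) = (-45930 - 12841)/(26499 + 197³) = -58771/(26499 + 7645373) = -58771/7671872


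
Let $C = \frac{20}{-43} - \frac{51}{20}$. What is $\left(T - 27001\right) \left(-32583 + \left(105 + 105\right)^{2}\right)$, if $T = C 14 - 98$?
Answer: $- \frac{134411693757}{430} \approx -3.1259 \cdot 10^{8}$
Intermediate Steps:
$C = - \frac{2593}{860}$ ($C = 20 \left(- \frac{1}{43}\right) - \frac{51}{20} = - \frac{20}{43} - \frac{51}{20} = - \frac{2593}{860} \approx -3.0151$)
$T = - \frac{60291}{430}$ ($T = \left(- \frac{2593}{860}\right) 14 - 98 = - \frac{18151}{430} - 98 = - \frac{60291}{430} \approx -140.21$)
$\left(T - 27001\right) \left(-32583 + \left(105 + 105\right)^{2}\right) = \left(- \frac{60291}{430} - 27001\right) \left(-32583 + \left(105 + 105\right)^{2}\right) = - \frac{11670721 \left(-32583 + 210^{2}\right)}{430} = - \frac{11670721 \left(-32583 + 44100\right)}{430} = \left(- \frac{11670721}{430}\right) 11517 = - \frac{134411693757}{430}$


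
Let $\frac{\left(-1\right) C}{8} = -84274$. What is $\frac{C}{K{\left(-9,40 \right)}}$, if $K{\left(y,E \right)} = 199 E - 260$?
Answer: $\frac{168548}{1925} \approx 87.557$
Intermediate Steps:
$C = 674192$ ($C = \left(-8\right) \left(-84274\right) = 674192$)
$K{\left(y,E \right)} = -260 + 199 E$
$\frac{C}{K{\left(-9,40 \right)}} = \frac{674192}{-260 + 199 \cdot 40} = \frac{674192}{-260 + 7960} = \frac{674192}{7700} = 674192 \cdot \frac{1}{7700} = \frac{168548}{1925}$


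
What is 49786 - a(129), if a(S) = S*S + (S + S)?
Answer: 32887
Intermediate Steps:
a(S) = S**2 + 2*S
49786 - a(129) = 49786 - 129*(2 + 129) = 49786 - 129*131 = 49786 - 1*16899 = 49786 - 16899 = 32887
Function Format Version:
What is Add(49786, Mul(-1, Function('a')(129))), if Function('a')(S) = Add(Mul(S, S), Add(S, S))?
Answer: 32887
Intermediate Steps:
Function('a')(S) = Add(Pow(S, 2), Mul(2, S))
Add(49786, Mul(-1, Function('a')(129))) = Add(49786, Mul(-1, Mul(129, Add(2, 129)))) = Add(49786, Mul(-1, Mul(129, 131))) = Add(49786, Mul(-1, 16899)) = Add(49786, -16899) = 32887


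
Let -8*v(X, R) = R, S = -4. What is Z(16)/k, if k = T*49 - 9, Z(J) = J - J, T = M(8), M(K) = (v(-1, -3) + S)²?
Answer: 0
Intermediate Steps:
v(X, R) = -R/8
M(K) = 841/64 (M(K) = (-⅛*(-3) - 4)² = (3/8 - 4)² = (-29/8)² = 841/64)
T = 841/64 ≈ 13.141
Z(J) = 0
k = 40633/64 (k = (841/64)*49 - 9 = 41209/64 - 9 = 40633/64 ≈ 634.89)
Z(16)/k = 0/(40633/64) = 0*(64/40633) = 0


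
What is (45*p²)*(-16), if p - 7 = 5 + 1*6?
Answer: -233280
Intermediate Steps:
p = 18 (p = 7 + (5 + 1*6) = 7 + (5 + 6) = 7 + 11 = 18)
(45*p²)*(-16) = (45*18²)*(-16) = (45*324)*(-16) = 14580*(-16) = -233280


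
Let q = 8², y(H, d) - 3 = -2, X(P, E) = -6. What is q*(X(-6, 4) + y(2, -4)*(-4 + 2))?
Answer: -512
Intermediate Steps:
y(H, d) = 1 (y(H, d) = 3 - 2 = 1)
q = 64
q*(X(-6, 4) + y(2, -4)*(-4 + 2)) = 64*(-6 + 1*(-4 + 2)) = 64*(-6 + 1*(-2)) = 64*(-6 - 2) = 64*(-8) = -512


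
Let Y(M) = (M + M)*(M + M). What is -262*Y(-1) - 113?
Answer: -1161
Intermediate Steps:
Y(M) = 4*M**2 (Y(M) = (2*M)*(2*M) = 4*M**2)
-262*Y(-1) - 113 = -1048*(-1)**2 - 113 = -1048 - 113 = -1161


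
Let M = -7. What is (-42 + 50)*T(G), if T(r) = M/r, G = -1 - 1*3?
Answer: 14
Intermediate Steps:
G = -4 (G = -1 - 3 = -4)
T(r) = -7/r
(-42 + 50)*T(G) = (-42 + 50)*(-7/(-4)) = 8*(-7*(-1/4)) = 8*(7/4) = 14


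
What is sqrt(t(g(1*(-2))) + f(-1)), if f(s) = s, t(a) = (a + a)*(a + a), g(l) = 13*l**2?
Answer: sqrt(10815) ≈ 104.00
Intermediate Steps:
t(a) = 4*a**2 (t(a) = (2*a)*(2*a) = 4*a**2)
sqrt(t(g(1*(-2))) + f(-1)) = sqrt(4*(13*(1*(-2))**2)**2 - 1) = sqrt(4*(13*(-2)**2)**2 - 1) = sqrt(4*(13*4)**2 - 1) = sqrt(4*52**2 - 1) = sqrt(4*2704 - 1) = sqrt(10816 - 1) = sqrt(10815)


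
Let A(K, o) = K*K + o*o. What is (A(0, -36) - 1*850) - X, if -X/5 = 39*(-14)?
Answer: -2284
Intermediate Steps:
A(K, o) = K² + o²
X = 2730 (X = -195*(-14) = -5*(-546) = 2730)
(A(0, -36) - 1*850) - X = ((0² + (-36)²) - 1*850) - 1*2730 = ((0 + 1296) - 850) - 2730 = (1296 - 850) - 2730 = 446 - 2730 = -2284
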